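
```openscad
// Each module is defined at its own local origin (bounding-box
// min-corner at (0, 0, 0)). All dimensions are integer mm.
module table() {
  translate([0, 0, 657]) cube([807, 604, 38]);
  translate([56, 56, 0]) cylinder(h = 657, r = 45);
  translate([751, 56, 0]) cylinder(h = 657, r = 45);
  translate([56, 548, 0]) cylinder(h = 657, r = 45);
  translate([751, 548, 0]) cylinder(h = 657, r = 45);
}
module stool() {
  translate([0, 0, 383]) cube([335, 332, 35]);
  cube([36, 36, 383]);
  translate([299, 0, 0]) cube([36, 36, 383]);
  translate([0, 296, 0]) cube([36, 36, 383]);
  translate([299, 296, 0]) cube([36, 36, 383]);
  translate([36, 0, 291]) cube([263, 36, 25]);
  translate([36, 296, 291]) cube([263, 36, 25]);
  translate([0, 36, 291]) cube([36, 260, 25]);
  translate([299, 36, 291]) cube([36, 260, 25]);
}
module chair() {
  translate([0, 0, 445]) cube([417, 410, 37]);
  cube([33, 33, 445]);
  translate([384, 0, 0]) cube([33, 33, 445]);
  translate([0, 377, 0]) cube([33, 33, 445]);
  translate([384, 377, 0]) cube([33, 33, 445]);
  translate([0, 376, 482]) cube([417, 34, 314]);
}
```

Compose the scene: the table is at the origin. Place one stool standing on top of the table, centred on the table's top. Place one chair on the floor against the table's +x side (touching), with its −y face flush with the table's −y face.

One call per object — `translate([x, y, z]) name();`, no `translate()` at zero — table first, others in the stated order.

table();
translate([236, 136, 695]) stool();
translate([807, 0, 0]) chair();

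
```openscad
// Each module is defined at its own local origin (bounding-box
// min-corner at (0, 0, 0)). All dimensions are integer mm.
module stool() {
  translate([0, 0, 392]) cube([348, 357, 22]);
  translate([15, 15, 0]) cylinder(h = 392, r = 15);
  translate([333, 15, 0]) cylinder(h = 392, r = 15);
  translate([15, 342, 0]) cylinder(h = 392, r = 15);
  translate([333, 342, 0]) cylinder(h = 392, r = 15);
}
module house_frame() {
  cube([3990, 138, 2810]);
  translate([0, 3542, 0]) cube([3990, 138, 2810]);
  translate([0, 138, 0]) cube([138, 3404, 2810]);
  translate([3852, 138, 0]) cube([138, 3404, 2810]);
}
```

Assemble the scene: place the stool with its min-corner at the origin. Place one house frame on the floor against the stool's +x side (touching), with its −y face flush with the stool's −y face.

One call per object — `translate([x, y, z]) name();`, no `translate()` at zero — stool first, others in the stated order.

stool();
translate([348, 0, 0]) house_frame();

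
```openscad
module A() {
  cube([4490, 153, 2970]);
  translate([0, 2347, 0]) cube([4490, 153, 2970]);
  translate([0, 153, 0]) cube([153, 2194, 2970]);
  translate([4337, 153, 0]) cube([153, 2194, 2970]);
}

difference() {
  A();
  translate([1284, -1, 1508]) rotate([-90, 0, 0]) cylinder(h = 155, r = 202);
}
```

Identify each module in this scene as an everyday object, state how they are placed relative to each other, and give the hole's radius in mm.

A is a house frame. The house frame has a circular hole through its front wall. The hole's radius is 202 mm.

The subtracted cylinder has r = 202 mm.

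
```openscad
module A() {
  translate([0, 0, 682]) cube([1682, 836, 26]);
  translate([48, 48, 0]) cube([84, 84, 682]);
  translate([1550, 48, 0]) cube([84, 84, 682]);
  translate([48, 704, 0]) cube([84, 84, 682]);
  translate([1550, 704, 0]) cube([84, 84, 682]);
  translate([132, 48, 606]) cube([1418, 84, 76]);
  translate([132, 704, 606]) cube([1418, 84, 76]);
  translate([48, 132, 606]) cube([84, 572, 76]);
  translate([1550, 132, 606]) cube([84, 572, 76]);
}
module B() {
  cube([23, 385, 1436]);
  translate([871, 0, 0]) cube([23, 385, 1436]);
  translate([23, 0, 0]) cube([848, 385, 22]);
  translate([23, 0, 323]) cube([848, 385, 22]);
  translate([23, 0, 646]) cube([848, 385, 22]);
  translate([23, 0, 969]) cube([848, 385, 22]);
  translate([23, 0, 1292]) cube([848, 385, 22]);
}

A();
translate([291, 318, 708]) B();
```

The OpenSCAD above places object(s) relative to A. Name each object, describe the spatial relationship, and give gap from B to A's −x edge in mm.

A is a table. B is a bookshelf. The bookshelf is on top of the table. The gap from the bookshelf to the table's −x edge is 291 mm.

The bookshelf's min-x is at 291; the table's min-x is 0; gap = 291 mm.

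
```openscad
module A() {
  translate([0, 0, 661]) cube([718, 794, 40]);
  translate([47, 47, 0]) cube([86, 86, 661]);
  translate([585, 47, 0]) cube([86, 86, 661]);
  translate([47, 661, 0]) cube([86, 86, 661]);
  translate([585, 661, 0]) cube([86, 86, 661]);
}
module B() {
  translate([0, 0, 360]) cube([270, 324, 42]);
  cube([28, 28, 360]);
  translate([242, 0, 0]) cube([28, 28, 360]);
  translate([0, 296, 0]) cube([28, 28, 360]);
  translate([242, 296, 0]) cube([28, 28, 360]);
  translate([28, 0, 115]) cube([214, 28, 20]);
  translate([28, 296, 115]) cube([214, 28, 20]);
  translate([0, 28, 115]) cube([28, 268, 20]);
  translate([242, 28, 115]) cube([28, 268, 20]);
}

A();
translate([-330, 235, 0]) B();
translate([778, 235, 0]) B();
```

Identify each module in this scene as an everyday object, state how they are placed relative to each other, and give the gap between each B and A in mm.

A is a table. B is a stool. Two stools sit around the table at the −x, +x sides. The gap between each stool and the table is 60 mm.

Each stool's nearest face is 60 mm from the table's bounding box.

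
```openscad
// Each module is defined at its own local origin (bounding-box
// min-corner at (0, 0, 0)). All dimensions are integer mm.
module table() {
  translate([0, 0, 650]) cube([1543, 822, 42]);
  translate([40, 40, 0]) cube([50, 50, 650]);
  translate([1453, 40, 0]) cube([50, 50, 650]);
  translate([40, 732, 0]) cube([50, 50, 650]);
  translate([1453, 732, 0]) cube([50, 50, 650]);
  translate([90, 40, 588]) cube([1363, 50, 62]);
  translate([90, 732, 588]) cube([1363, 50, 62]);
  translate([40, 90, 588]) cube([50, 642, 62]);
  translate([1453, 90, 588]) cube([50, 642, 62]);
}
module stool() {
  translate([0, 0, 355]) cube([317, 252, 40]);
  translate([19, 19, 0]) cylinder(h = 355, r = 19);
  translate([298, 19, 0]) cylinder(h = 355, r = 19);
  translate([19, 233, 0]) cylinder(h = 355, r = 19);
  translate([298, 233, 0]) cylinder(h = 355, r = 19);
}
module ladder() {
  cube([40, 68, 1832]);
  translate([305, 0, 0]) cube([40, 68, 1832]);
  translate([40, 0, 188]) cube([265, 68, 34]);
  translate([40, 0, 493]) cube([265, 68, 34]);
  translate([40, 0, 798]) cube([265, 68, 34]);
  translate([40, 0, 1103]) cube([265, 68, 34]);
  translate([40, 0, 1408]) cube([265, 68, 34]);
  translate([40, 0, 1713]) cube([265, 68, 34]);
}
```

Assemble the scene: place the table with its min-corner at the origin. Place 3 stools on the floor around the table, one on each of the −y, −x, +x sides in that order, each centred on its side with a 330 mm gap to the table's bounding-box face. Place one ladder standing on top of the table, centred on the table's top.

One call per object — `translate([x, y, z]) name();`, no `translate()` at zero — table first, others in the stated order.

table();
translate([613, -582, 0]) stool();
translate([-647, 285, 0]) stool();
translate([1873, 285, 0]) stool();
translate([599, 377, 692]) ladder();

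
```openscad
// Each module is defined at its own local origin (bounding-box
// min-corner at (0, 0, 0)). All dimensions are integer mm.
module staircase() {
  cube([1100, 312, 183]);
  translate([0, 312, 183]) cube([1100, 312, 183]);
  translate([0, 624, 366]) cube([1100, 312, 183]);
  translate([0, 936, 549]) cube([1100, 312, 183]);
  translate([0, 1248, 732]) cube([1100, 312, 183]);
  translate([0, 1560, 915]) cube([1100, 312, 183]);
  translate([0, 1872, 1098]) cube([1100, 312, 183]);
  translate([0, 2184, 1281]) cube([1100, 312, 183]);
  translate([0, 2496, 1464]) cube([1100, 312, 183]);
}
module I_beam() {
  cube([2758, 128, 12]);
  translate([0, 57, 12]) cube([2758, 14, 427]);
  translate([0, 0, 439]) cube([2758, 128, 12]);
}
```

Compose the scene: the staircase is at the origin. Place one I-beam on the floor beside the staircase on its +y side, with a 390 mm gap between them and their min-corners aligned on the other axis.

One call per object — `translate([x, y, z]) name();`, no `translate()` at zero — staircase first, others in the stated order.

staircase();
translate([0, 3198, 0]) I_beam();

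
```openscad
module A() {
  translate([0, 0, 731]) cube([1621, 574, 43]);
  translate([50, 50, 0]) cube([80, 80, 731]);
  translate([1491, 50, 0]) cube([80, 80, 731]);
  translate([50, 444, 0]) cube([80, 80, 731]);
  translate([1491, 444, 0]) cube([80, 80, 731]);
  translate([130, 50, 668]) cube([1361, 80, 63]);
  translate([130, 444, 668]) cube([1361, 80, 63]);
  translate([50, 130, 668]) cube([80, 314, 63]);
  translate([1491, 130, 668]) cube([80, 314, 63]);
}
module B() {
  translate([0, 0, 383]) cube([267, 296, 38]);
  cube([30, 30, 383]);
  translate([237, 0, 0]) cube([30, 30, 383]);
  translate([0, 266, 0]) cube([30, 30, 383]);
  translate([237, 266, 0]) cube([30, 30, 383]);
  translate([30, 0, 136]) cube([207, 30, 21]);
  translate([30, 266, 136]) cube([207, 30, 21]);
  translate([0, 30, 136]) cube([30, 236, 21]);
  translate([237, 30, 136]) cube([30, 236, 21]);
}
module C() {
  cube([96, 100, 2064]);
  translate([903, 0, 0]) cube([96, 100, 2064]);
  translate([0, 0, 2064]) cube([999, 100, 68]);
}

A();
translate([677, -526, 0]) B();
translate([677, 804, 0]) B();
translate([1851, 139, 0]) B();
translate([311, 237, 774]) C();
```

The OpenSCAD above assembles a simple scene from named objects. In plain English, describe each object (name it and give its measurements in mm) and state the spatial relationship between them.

A is a table: top 1621 mm (x) × 574 mm (y), 43 mm thick, upper face at z = 774 mm, on four 80×80 mm square legs, each inset 50 mm from the nearest pair of top edges, running from z = 0 to the bottom of the top. Four apron rails, 80 mm thick and 63 mm tall, run between adjacent legs with their top edges flush with the underside of the top and their outer faces flush with the legs' outer faces.

B is a four-legged stool. The seat is 267×296 mm, 38 mm thick, top at z = 421 mm. It stands on four square legs, each 30×30 mm in cross-section, from z = 0 to the seat underside, each flush with a corner of the seat. Four stretchers, 30 mm wide and 21 mm tall, connect adjacent legs with their undersides at z = 136 mm, each running between the inner faces of the legs it joins and aligned with the legs' outer faces on the other axis.

C is a rectangular door frame: two vertical jambs of 96×100 mm section, 2064 mm tall, with a clear opening 807 mm wide between their inner faces. A header 68 mm tall and 100 mm deep lies on top of the jambs and spans the full outside width.

Three stools sit around the table at the −y, +y, +x sides. The door frame is on top of the table, centred.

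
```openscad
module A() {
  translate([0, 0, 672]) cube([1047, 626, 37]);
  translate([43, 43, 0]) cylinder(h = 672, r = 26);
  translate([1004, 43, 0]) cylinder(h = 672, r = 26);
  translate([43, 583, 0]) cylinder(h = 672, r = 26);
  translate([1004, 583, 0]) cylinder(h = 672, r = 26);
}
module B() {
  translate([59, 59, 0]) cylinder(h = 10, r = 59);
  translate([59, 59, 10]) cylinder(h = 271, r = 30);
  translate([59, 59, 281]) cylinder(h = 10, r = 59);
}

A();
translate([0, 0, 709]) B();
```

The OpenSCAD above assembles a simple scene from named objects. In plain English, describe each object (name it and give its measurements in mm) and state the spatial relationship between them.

A is a rectangular dining table. The top is 1047×626×37 mm with its upper surface at z = 709 mm. It stands on four round legs of 52 mm diameter, each leg's bounding box inset 17 mm from the nearest pair of top edges, running from the floor to the underside of the top.

B is a spool: two coaxial disc flanges of radius 59 mm and thickness 10 mm, joined by a core cylinder of radius 30 mm and height 271 mm. The lower flange rests on z = 0 and the three cylinders share a vertical axis.

The spool is on top of the table.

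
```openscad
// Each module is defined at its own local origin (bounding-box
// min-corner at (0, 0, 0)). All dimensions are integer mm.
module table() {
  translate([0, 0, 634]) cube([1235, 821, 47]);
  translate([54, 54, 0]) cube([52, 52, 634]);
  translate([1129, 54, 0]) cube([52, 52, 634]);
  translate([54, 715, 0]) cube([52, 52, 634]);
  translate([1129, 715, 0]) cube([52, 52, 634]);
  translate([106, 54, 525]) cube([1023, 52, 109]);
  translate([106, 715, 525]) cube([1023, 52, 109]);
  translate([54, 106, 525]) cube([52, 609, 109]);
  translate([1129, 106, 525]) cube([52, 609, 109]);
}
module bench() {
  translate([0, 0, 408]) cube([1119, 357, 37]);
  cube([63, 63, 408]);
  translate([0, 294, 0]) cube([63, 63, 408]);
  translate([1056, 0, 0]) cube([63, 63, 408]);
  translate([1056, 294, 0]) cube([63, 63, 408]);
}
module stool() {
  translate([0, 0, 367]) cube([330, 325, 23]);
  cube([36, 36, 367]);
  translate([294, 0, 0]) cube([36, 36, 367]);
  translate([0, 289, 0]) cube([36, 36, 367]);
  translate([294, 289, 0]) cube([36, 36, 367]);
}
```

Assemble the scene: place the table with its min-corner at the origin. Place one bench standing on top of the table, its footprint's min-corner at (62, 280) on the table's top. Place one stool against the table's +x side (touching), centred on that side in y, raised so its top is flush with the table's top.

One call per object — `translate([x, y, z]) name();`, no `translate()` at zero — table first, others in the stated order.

table();
translate([62, 280, 681]) bench();
translate([1235, 248, 291]) stool();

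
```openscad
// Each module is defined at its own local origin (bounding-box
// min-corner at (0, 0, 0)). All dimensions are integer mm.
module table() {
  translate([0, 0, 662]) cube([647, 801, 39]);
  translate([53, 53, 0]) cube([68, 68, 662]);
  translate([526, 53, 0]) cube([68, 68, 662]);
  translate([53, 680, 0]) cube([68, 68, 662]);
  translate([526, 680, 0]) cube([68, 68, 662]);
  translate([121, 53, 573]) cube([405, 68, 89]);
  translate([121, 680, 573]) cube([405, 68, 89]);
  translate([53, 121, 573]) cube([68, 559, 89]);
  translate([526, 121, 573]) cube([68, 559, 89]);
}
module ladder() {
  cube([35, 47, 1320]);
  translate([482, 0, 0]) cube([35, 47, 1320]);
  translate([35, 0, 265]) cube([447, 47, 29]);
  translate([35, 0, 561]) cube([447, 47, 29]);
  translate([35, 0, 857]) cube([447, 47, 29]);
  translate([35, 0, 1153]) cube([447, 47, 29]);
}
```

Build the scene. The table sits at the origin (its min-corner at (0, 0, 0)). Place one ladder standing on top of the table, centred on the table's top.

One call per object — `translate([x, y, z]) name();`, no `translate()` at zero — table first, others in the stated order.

table();
translate([65, 377, 701]) ladder();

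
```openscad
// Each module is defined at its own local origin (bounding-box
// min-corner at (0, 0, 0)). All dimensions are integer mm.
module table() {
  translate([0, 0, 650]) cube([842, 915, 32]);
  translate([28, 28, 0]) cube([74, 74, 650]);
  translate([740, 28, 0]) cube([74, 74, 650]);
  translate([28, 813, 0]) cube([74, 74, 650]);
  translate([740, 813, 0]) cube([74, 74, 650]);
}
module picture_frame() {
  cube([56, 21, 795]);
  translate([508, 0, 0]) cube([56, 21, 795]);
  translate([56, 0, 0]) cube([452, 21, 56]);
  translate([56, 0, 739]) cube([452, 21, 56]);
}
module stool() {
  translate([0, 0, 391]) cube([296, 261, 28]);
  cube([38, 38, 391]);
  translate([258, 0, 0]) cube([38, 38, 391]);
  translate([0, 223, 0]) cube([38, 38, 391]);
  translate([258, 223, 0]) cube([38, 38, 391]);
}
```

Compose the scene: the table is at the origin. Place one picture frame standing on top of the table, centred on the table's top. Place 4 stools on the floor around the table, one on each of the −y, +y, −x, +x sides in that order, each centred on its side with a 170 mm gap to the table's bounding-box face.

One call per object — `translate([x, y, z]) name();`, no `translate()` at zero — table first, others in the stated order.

table();
translate([139, 447, 682]) picture_frame();
translate([273, -431, 0]) stool();
translate([273, 1085, 0]) stool();
translate([-466, 327, 0]) stool();
translate([1012, 327, 0]) stool();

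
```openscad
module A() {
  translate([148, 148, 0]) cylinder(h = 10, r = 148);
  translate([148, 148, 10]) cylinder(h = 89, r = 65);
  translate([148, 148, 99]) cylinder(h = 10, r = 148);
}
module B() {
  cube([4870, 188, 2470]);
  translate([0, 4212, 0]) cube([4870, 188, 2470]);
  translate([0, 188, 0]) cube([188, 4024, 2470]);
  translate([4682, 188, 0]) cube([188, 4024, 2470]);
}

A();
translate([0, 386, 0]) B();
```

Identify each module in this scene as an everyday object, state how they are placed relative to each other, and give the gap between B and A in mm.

The house frame's nearest face is 90 mm from the spool's +y face.

A is a spool. B is a house frame. The house frame is on the floor beside the spool on its +y side. The gap between the house frame and the spool is 90 mm.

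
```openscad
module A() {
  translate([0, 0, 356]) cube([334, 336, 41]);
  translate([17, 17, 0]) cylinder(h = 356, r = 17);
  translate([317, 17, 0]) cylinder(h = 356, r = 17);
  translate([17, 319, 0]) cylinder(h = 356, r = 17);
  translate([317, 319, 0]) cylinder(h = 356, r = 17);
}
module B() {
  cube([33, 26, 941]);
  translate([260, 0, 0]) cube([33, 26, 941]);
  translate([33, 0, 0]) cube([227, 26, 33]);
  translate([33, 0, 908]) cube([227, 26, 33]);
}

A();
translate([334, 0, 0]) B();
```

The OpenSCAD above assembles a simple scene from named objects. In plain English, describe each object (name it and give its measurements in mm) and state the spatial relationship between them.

A is a four-legged stool. The seat is a 334×336×41 mm slab whose top surface is at z = 397 mm; four round legs, each 34 mm in diameter, run from the floor (z = 0) to the underside of the seat, each leg's axis is inset half a diameter from the nearest pair of seat edges (so the leg's bounding box is flush with the corner).

B is a picture frame with a 227×875 mm rectangular opening (x by z) and a uniform 33 mm border on every side. Frame depth is 26 mm along y. It is built from two vertical stiles running the full outside height and two horizontal rails spanning the gap between the stiles.

The picture frame is against the stool's +x side, with their −y faces flush.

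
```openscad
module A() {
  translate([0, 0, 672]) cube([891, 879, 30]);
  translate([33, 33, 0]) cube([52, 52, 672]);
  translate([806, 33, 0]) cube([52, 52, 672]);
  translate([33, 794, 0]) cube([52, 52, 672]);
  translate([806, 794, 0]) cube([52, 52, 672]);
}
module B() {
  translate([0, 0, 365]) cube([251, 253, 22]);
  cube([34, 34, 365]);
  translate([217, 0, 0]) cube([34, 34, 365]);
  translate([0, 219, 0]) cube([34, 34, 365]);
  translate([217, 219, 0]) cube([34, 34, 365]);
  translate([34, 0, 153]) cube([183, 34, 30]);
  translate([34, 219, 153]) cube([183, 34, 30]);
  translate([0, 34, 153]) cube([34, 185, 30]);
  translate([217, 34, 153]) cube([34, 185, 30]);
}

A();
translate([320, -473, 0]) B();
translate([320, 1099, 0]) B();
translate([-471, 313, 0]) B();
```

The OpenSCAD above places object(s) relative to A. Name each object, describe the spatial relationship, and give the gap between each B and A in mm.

Each stool's nearest face is 220 mm from the table's bounding box.

A is a table. B is a stool. Three stools sit around the table at the −y, +y, −x sides. The gap between each stool and the table is 220 mm.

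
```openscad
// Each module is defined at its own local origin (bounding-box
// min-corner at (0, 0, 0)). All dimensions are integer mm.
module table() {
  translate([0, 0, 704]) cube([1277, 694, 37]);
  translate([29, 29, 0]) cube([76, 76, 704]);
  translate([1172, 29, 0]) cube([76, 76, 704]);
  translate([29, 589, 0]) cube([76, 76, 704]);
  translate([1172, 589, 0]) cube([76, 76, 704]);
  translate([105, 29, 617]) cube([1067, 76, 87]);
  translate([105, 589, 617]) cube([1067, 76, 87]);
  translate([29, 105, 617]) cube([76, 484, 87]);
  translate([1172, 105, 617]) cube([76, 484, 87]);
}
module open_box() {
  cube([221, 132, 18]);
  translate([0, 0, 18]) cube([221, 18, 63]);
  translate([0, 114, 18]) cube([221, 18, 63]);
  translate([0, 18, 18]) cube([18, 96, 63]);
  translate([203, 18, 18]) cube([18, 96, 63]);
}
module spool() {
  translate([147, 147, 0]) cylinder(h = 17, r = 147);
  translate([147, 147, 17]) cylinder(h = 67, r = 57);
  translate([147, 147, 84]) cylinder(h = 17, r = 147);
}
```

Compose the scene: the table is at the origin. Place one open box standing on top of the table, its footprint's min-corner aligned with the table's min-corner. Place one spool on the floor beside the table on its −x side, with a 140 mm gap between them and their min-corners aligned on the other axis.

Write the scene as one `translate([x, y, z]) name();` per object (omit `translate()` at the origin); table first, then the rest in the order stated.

table();
translate([0, 0, 741]) open_box();
translate([-434, 0, 0]) spool();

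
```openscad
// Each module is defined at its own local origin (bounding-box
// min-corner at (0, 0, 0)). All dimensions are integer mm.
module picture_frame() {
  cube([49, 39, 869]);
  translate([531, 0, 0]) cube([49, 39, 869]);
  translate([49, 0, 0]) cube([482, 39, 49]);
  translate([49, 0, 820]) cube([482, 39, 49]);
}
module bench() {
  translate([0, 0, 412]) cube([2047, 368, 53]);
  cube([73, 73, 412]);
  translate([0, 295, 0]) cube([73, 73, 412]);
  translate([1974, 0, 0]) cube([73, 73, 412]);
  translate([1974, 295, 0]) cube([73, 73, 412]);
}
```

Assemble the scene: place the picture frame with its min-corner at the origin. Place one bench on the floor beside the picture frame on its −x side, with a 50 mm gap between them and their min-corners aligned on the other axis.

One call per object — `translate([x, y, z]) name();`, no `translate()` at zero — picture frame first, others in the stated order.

picture_frame();
translate([-2097, 0, 0]) bench();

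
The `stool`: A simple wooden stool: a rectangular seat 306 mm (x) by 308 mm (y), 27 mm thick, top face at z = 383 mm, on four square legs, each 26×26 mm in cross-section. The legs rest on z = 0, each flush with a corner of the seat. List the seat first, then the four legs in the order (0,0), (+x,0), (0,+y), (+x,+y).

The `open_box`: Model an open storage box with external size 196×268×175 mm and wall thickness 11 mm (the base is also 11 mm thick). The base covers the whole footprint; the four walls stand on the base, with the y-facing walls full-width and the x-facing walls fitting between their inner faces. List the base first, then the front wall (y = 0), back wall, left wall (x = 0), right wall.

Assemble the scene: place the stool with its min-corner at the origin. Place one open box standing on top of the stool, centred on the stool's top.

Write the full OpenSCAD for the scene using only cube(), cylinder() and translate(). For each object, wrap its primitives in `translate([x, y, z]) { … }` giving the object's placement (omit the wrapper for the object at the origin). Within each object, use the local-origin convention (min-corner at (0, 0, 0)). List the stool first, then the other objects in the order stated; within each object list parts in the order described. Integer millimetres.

translate([0, 0, 356]) cube([306, 308, 27]);
cube([26, 26, 356]);
translate([280, 0, 0]) cube([26, 26, 356]);
translate([0, 282, 0]) cube([26, 26, 356]);
translate([280, 282, 0]) cube([26, 26, 356]);
translate([55, 20, 383]) {
  cube([196, 268, 11]);
  translate([0, 0, 11]) cube([196, 11, 164]);
  translate([0, 257, 11]) cube([196, 11, 164]);
  translate([0, 11, 11]) cube([11, 246, 164]);
  translate([185, 11, 11]) cube([11, 246, 164]);
}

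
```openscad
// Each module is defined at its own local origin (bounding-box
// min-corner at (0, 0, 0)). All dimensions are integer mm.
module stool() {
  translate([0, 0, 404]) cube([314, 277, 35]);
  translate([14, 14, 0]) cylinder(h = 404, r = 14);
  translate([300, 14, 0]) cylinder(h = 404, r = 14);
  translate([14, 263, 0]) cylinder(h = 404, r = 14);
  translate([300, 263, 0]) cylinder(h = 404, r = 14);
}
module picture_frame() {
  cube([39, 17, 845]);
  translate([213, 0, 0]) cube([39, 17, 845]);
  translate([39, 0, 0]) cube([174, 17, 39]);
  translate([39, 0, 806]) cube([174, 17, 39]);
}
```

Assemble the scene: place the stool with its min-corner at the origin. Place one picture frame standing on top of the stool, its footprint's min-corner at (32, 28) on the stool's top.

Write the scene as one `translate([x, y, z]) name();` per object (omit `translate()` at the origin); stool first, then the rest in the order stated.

stool();
translate([32, 28, 439]) picture_frame();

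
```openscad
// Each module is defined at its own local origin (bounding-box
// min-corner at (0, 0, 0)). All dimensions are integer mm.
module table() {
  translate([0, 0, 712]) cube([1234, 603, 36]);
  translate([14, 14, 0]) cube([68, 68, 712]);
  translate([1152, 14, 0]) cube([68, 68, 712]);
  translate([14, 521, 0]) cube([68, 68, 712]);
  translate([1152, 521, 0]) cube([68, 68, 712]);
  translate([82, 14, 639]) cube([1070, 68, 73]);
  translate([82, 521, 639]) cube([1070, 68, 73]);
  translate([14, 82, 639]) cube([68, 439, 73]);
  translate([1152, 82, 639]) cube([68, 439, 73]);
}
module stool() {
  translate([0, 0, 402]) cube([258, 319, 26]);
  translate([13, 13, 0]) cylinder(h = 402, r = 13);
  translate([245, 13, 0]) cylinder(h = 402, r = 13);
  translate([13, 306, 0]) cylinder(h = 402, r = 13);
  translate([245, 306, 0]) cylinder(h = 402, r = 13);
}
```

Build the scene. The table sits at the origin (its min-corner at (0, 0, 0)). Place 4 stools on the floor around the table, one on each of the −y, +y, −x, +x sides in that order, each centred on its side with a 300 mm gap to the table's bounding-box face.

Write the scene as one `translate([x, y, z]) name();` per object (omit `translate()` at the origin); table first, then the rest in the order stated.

table();
translate([488, -619, 0]) stool();
translate([488, 903, 0]) stool();
translate([-558, 142, 0]) stool();
translate([1534, 142, 0]) stool();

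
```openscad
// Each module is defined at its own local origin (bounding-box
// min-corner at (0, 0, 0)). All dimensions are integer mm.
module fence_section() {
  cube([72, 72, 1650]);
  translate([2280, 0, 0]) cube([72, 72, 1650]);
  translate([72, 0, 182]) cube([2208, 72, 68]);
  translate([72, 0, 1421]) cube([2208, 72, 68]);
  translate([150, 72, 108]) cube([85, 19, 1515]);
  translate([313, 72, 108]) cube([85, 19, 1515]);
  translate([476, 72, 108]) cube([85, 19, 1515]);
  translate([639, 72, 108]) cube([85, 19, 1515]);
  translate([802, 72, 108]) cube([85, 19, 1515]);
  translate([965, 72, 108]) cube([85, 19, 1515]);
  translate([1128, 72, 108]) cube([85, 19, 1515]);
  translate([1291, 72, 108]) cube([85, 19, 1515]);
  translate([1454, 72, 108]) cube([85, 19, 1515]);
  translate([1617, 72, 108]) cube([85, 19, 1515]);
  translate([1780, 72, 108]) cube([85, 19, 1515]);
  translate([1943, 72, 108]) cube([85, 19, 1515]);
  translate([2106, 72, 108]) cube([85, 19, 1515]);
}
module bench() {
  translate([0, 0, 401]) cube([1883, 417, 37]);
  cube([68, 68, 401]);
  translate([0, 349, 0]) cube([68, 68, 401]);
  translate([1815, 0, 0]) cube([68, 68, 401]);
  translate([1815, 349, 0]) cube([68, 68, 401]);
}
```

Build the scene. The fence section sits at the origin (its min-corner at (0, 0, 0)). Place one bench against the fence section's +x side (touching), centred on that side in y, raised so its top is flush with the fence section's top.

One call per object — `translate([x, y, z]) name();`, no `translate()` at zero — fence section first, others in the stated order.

fence_section();
translate([2352, -163, 1212]) bench();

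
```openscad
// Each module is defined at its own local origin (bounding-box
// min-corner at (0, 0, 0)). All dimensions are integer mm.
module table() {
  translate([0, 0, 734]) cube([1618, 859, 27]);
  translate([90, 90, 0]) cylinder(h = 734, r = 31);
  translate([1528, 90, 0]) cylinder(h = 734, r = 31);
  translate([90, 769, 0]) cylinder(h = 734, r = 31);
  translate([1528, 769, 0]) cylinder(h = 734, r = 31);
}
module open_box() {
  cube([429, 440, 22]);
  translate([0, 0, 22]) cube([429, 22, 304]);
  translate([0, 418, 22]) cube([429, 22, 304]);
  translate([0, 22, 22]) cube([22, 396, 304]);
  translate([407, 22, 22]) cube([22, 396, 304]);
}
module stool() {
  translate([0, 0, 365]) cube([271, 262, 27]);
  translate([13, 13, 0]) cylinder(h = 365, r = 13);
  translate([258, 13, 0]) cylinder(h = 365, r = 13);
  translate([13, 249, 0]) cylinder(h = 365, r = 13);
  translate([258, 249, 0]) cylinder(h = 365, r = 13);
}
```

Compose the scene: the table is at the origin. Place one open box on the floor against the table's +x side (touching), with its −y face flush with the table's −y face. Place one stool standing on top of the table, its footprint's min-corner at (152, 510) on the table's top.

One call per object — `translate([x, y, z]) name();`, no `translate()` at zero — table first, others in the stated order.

table();
translate([1618, 0, 0]) open_box();
translate([152, 510, 761]) stool();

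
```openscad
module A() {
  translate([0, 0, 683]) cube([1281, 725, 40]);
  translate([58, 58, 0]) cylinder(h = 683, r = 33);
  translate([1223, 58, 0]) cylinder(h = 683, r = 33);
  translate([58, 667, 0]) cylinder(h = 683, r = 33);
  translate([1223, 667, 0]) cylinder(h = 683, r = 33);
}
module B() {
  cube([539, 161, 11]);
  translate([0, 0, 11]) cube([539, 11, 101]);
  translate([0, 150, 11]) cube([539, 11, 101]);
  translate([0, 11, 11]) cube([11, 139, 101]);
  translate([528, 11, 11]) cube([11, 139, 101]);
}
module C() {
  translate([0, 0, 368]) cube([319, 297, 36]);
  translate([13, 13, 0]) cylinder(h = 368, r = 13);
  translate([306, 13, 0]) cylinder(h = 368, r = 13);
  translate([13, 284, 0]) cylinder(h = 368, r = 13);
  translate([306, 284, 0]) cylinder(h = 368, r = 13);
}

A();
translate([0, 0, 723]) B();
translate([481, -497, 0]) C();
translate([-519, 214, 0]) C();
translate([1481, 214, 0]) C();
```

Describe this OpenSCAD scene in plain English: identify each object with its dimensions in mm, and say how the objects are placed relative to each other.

A is a table: top 1281 mm (x) × 725 mm (y), 40 mm thick, upper face at z = 723 mm, on four round legs of 66 mm diameter, each leg's bounding box inset 25 mm from the nearest pair of top edges, running from z = 0 to the bottom of the top.

B is an open storage box with external size 539×161×112 mm and wall thickness 11 mm (the base is also 11 mm thick). The base covers the whole footprint; the four walls stand on the base, with the y-facing walls full-width and the x-facing walls fitting between their inner faces.

C is a four-legged stool. The seat is a 319×297×36 mm slab whose top surface is at z = 404 mm; four round legs, each 26 mm in diameter, run from the floor (z = 0) to the underside of the seat, each leg's axis is inset half a diameter from the nearest pair of seat edges (so the leg's bounding box is flush with the corner).

The open box is on top of the table. Three stools sit around the table at the −y, −x, +x sides.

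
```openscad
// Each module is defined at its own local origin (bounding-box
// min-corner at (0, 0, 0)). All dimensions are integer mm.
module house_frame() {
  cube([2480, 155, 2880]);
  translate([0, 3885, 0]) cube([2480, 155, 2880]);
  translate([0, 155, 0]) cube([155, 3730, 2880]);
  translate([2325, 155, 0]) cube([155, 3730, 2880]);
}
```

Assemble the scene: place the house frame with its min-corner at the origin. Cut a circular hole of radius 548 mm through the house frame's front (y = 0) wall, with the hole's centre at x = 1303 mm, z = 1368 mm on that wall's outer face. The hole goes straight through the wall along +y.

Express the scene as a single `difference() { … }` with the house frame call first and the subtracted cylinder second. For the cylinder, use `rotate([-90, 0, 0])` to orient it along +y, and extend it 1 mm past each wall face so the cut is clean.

difference() {
  house_frame();
  translate([1303, -1, 1368]) rotate([-90, 0, 0]) cylinder(h = 157, r = 548);
}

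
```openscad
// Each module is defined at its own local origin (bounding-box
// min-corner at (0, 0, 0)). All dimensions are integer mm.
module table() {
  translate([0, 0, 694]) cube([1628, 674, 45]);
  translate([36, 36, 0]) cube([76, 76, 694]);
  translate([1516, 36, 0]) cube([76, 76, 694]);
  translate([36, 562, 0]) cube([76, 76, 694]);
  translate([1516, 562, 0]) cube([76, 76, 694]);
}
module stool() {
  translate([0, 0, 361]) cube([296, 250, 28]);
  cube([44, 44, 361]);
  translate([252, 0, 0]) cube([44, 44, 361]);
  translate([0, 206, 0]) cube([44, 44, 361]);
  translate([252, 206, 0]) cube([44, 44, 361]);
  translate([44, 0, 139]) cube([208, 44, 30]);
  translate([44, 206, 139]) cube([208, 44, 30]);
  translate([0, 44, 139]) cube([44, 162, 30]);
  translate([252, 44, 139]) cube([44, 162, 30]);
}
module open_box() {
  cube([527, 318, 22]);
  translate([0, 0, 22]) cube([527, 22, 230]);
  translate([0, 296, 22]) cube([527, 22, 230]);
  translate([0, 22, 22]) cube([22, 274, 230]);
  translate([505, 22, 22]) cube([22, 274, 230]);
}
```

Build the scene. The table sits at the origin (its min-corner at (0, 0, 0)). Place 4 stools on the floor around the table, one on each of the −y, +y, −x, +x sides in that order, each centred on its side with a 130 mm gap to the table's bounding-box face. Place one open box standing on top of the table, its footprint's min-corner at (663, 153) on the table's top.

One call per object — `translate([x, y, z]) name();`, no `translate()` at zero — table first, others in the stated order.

table();
translate([666, -380, 0]) stool();
translate([666, 804, 0]) stool();
translate([-426, 212, 0]) stool();
translate([1758, 212, 0]) stool();
translate([663, 153, 739]) open_box();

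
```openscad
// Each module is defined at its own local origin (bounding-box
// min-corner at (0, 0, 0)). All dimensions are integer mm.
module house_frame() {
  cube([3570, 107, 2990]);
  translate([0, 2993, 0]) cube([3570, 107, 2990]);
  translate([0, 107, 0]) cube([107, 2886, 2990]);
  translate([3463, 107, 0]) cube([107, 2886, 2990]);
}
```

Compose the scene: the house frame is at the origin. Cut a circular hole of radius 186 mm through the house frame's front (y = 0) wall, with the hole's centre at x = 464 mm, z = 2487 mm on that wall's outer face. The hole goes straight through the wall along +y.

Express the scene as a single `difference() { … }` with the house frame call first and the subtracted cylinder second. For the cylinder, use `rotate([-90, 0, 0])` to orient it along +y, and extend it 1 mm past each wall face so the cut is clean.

difference() {
  house_frame();
  translate([464, -1, 2487]) rotate([-90, 0, 0]) cylinder(h = 109, r = 186);
}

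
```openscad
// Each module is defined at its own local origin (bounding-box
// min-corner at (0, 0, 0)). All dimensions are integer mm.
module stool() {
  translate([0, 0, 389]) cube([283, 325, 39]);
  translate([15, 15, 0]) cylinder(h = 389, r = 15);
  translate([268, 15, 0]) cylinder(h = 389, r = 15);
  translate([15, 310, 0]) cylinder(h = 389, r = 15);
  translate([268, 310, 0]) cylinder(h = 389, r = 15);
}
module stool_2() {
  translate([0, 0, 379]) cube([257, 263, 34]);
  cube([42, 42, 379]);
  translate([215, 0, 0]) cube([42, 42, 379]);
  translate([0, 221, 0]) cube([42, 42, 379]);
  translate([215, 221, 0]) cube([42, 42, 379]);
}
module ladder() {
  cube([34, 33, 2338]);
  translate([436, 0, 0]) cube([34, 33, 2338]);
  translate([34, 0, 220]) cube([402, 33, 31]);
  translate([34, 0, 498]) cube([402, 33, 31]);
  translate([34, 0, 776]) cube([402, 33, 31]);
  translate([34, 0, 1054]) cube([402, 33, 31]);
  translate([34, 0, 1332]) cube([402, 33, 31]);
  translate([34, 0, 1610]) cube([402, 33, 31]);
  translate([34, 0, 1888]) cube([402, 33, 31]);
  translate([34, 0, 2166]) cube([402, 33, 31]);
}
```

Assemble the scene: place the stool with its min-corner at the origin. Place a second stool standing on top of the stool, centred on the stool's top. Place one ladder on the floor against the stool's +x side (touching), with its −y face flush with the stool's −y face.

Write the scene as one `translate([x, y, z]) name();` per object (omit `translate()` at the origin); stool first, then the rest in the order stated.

stool();
translate([13, 31, 428]) stool_2();
translate([283, 0, 0]) ladder();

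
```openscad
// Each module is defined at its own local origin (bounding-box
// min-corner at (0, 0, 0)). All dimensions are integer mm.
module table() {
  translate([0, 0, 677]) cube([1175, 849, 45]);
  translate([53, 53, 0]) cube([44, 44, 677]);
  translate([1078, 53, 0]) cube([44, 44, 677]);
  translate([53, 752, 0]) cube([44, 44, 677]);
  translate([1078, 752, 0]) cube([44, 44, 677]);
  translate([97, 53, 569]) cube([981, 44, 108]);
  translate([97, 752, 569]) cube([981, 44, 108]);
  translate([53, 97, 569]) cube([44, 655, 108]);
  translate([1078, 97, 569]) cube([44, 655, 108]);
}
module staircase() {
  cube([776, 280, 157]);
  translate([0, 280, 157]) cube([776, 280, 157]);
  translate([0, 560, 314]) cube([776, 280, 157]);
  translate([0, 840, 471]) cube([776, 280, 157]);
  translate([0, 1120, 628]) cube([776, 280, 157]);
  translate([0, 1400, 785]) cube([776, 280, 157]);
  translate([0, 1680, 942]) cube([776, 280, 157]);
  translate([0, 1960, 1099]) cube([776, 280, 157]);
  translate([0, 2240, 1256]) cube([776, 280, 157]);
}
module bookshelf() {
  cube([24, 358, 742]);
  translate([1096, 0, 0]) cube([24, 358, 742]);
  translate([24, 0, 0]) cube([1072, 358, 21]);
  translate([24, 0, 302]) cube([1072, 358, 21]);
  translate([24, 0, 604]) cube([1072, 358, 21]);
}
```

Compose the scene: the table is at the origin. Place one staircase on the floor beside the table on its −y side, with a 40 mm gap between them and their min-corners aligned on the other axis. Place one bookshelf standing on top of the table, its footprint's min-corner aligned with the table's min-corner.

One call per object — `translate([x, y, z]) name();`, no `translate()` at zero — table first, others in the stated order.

table();
translate([0, -2560, 0]) staircase();
translate([0, 0, 722]) bookshelf();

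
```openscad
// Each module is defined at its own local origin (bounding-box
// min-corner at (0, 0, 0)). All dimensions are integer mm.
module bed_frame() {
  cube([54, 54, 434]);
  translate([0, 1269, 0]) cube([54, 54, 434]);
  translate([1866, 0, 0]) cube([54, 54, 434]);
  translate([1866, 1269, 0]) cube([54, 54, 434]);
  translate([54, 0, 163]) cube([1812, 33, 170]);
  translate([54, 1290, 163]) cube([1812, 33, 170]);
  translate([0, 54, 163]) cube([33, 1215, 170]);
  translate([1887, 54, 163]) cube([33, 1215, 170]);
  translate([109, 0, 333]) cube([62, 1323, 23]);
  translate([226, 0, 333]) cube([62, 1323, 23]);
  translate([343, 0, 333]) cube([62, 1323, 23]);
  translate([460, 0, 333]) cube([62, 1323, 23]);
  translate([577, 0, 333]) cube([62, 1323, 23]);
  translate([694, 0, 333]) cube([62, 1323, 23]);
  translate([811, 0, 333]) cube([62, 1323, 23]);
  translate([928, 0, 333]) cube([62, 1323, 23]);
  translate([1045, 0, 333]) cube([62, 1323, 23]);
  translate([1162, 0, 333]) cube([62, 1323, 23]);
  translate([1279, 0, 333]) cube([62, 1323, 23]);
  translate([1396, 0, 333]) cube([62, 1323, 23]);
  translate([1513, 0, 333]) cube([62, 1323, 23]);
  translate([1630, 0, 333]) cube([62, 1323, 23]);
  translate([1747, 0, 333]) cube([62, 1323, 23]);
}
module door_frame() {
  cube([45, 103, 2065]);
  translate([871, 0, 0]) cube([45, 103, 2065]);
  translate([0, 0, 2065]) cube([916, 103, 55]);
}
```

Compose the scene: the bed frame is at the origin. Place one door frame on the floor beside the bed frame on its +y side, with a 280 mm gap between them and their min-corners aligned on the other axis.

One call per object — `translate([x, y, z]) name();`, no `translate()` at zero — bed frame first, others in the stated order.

bed_frame();
translate([0, 1603, 0]) door_frame();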